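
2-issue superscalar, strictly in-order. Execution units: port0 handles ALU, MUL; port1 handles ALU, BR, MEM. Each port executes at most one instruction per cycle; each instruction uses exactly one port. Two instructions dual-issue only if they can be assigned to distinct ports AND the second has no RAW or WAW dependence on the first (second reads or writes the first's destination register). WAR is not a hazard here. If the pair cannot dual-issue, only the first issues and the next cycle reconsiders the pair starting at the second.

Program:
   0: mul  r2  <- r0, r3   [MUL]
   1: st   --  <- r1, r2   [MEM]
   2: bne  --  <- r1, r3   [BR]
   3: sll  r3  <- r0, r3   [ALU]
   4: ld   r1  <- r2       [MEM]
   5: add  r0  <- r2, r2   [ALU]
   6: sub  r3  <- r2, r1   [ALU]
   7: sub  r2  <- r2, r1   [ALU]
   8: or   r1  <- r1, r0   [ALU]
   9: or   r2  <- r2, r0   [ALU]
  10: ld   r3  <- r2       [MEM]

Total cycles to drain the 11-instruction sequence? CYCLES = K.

CYCLES = 7

0. mul @i0  | RAW r2
1. st @i1  | no-port MEM/BR
2. bne;sll @i2,i3  | 2-wide
3. ld;add @i4,i5  | 2-wide
4. sub;sub @i6,i7  | 2-wide
5. or;or @i8,i9  | 2-wide
6. ld @i10  | tail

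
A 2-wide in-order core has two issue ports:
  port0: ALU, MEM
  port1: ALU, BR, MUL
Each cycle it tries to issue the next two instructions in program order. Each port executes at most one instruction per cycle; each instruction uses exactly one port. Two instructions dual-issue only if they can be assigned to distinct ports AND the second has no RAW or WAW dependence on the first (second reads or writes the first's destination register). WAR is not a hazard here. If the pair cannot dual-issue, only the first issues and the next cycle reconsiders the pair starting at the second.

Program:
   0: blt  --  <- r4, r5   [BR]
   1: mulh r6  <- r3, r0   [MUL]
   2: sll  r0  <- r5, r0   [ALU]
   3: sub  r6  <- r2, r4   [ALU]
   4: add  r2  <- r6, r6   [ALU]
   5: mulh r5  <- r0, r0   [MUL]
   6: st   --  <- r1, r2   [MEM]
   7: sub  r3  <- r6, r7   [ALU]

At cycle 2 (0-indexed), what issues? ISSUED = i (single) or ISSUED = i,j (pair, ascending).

ISSUED = 3

t=0 i0:blt ; no-port BR/MUL
t=1 i1&i2:mulh;sll ; 2-wide
t=2 i3:sub ; RAW r6
t=3 i4&i5:add;mulh ; 2-wide
t=4 i6&i7:st;sub ; 2-wide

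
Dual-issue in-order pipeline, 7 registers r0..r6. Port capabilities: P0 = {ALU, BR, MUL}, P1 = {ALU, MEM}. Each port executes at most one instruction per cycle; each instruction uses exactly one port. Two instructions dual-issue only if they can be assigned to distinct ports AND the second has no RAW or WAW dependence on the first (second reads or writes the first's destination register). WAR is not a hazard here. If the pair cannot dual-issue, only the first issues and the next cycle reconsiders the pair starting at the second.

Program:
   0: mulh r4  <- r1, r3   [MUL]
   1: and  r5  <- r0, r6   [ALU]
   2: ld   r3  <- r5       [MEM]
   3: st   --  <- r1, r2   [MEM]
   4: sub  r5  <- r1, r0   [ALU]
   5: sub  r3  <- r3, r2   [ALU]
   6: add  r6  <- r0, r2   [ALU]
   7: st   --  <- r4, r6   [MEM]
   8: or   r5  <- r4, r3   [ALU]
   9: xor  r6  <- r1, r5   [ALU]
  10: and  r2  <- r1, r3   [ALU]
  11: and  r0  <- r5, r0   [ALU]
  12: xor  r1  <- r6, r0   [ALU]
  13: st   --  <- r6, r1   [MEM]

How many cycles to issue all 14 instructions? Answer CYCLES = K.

  cy0 -> i0&i1 (mulh/and) pair
  cy1 -> i2 (ld) no-port MEM/MEM
  cy2 -> i3&i4 (st/sub) pair
  cy3 -> i5&i6 (sub/add) pair
  cy4 -> i7&i8 (st/or) pair
  cy5 -> i9&i10 (xor/and) pair
  cy6 -> i11 (and) RAW r0
  cy7 -> i12 (xor) RAW r1
  cy8 -> i13 (st) tail

CYCLES = 9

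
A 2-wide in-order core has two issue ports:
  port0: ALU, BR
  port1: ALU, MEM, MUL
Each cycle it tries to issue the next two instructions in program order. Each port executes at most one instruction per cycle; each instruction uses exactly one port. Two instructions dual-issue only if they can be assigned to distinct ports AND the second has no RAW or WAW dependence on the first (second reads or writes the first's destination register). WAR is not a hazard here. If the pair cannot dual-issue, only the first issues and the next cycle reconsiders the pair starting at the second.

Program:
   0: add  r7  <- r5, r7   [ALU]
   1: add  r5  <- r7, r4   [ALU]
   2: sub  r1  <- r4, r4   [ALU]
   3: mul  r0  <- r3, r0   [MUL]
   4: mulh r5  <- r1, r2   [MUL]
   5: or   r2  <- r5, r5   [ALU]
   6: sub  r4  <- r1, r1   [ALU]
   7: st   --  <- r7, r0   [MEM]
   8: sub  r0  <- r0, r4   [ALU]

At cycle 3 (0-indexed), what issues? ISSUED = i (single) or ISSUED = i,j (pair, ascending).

0. add.ALU @i0  | RAW r7
1. add.ALU sub.ALU @i1&i2  | 2-wide
2. mul.MUL @i3  | no-port MUL/MUL
3. mulh.MUL @i4  | RAW r5
4. or.ALU sub.ALU @i5&i6  | 2-wide
5. st.MEM sub.ALU @i7&i8  | 2-wide

ISSUED = 4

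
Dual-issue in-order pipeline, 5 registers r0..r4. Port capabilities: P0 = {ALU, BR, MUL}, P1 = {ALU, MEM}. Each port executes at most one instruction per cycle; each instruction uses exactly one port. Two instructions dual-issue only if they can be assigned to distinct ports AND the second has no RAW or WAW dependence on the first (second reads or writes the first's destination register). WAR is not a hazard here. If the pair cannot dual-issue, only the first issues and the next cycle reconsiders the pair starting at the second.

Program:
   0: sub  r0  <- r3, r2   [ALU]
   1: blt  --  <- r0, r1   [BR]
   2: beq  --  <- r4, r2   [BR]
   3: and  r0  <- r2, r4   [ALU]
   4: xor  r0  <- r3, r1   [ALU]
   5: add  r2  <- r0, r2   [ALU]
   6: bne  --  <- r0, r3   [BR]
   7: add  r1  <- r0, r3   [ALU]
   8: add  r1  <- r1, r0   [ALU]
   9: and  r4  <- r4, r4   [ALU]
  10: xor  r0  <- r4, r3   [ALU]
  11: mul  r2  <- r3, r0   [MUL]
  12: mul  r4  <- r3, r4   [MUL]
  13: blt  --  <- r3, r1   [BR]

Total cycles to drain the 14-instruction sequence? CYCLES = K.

CYCLES = 11

c0: i0 sub  RAW r0
c1: i1 blt  no-port BR/BR
c2: i2/i3 beq+and  dual
c3: i4 xor  RAW r0
c4: i5/i6 add+bne  dual
c5: i7 add  RAW+WAW r1
c6: i8/i9 add+and  dual
c7: i10 xor  RAW r0
c8: i11 mul  no-port MUL/MUL
c9: i12 mul  no-port MUL/BR
c10: i13 blt  tail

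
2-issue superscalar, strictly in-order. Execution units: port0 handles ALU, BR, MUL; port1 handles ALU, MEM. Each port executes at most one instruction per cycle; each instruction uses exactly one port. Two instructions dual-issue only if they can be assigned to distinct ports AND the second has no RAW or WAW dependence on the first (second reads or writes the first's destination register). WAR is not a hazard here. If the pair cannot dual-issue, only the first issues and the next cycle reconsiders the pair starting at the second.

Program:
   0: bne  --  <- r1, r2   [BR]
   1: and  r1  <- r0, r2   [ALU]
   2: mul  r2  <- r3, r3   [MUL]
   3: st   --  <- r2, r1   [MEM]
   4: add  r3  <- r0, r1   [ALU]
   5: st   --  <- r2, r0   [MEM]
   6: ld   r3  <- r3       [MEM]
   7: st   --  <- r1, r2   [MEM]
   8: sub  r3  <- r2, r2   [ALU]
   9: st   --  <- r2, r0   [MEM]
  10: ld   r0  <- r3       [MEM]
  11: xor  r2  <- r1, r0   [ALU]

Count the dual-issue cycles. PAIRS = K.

PAIRS = 3

[0] i0/i1  bne;and  -- dual
[1] i2  mul  -- RAW r2
[2] i3/i4  st;add  -- dual
[3] i5  st  -- no-port MEM/MEM
[4] i6  ld  -- no-port MEM/MEM
[5] i7/i8  st;sub  -- dual
[6] i9  st  -- no-port MEM/MEM
[7] i10  ld  -- RAW r0
[8] i11  xor  -- tail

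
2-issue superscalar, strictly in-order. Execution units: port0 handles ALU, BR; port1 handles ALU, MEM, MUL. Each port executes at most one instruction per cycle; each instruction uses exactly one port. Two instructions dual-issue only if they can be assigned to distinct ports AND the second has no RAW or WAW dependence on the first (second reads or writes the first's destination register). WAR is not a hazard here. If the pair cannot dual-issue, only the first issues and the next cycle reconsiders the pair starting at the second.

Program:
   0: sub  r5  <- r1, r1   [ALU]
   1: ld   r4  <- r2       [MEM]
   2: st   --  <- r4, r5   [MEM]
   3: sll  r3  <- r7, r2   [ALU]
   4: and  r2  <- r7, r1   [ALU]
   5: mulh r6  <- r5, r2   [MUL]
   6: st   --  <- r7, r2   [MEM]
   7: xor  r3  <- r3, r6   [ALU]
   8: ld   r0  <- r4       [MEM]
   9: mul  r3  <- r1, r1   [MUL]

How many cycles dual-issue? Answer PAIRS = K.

[0] i0&i1  sub+ld  -- pair
[1] i2&i3  st+sll  -- pair
[2] i4  and  -- RAW r2
[3] i5  mulh  -- no-port MUL/MEM
[4] i6&i7  st+xor  -- pair
[5] i8  ld  -- no-port MEM/MUL
[6] i9  mul  -- tail

PAIRS = 3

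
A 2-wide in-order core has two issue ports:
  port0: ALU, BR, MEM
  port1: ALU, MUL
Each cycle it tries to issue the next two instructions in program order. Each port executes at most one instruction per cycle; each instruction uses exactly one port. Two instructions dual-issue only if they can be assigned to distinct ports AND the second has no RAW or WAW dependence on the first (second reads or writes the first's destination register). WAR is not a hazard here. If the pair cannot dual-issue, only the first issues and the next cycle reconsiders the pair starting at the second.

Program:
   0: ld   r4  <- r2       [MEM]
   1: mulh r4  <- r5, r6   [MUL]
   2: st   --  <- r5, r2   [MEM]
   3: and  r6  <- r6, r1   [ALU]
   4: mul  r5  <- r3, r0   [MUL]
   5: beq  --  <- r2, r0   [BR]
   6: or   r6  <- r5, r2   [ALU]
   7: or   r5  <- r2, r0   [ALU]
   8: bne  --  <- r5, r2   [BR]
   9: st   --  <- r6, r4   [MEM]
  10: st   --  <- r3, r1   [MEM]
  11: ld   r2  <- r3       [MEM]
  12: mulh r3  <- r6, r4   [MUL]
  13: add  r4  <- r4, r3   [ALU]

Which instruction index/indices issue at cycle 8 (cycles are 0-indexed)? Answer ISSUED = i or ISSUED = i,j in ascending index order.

0. ld @i0  | WAW r4
1. mulh;st @i1&i2  | dual
2. and;mul @i3&i4  | dual
3. beq;or @i5&i6  | dual
4. or @i7  | RAW r5
5. bne @i8  | no-port BR/MEM
6. st @i9  | no-port MEM/MEM
7. st @i10  | no-port MEM/MEM
8. ld;mulh @i11&i12  | dual
9. add @i13  | tail

ISSUED = 11,12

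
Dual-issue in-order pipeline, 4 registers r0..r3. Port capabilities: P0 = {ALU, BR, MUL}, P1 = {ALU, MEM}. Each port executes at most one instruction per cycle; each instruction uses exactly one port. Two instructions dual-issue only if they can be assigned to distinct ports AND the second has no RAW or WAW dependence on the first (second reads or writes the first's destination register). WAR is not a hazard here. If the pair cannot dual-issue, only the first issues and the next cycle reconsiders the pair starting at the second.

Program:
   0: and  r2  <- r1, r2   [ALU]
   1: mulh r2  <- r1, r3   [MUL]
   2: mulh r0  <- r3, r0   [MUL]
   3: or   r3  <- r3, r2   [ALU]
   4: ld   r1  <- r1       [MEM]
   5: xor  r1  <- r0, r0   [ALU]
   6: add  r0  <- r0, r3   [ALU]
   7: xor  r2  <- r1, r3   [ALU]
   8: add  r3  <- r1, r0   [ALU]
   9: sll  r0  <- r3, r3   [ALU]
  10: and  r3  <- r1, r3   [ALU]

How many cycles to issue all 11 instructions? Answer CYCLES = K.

0. and @i0  | WAW r2
1. mulh @i1  | no-port MUL/MUL
2. mulh/or @i2/i3  | dual
3. ld @i4  | WAW r1
4. xor/add @i5/i6  | dual
5. xor/add @i7/i8  | dual
6. sll/and @i9/i10  | dual

CYCLES = 7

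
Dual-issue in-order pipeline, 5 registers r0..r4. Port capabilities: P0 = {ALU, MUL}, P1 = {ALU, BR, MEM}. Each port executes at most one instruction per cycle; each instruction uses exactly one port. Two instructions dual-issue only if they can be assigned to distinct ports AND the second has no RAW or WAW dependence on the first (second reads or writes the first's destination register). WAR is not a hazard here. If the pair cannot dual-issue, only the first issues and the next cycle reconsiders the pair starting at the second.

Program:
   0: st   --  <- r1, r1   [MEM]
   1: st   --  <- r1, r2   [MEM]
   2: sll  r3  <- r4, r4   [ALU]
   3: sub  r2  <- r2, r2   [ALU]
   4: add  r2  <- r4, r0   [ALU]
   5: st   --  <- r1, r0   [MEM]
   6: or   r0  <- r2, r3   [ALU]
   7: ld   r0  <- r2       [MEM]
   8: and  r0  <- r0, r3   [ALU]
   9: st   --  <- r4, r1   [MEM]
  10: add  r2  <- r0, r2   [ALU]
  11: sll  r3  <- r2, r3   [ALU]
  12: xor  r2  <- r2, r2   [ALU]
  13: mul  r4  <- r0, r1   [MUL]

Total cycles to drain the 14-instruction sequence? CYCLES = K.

  cy0 -> i0 (st) no-port MEM/MEM
  cy1 -> i1+i2 (st/sll) 2-wide
  cy2 -> i3 (sub) WAW r2
  cy3 -> i4+i5 (add/st) 2-wide
  cy4 -> i6 (or) WAW r0
  cy5 -> i7 (ld) RAW+WAW r0
  cy6 -> i8+i9 (and/st) 2-wide
  cy7 -> i10 (add) RAW r2
  cy8 -> i11+i12 (sll/xor) 2-wide
  cy9 -> i13 (mul) tail

CYCLES = 10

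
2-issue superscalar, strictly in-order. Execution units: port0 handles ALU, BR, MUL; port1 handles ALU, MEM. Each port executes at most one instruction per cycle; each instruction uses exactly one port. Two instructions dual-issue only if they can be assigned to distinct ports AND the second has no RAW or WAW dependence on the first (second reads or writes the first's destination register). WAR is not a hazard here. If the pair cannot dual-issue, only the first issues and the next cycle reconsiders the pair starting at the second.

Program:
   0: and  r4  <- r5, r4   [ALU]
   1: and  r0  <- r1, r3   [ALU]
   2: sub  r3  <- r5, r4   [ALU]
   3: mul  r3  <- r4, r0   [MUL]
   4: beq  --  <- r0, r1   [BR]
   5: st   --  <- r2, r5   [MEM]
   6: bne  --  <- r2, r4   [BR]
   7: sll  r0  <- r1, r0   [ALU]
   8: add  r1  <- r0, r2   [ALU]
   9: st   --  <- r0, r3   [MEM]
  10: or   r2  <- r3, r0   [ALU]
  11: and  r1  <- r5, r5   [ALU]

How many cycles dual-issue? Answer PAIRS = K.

PAIRS = 5

t=0 i0+i1:and;and ; 2-wide
t=1 i2:sub ; WAW r3
t=2 i3:mul ; no-port MUL/BR
t=3 i4+i5:beq;st ; 2-wide
t=4 i6+i7:bne;sll ; 2-wide
t=5 i8+i9:add;st ; 2-wide
t=6 i10+i11:or;and ; 2-wide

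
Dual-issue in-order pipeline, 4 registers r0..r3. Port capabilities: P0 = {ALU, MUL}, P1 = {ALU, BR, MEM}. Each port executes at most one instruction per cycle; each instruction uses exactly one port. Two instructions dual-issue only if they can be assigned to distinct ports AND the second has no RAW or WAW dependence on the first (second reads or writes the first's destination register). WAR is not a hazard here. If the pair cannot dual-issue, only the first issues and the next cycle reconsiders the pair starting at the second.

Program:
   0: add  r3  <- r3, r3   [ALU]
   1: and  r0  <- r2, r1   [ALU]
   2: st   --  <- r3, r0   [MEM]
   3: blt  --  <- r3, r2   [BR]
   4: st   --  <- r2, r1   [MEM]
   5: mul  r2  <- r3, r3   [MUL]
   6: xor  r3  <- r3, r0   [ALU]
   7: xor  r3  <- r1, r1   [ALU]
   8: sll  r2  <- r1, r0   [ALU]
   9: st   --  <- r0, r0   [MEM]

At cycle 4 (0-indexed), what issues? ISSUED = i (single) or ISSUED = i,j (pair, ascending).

c0: i0&i1 add.ALU;and.ALU  pair
c1: i2 st.MEM  no-port MEM/BR
c2: i3 blt.BR  no-port BR/MEM
c3: i4&i5 st.MEM;mul.MUL  pair
c4: i6 xor.ALU  WAW r3
c5: i7&i8 xor.ALU;sll.ALU  pair
c6: i9 st.MEM  tail

ISSUED = 6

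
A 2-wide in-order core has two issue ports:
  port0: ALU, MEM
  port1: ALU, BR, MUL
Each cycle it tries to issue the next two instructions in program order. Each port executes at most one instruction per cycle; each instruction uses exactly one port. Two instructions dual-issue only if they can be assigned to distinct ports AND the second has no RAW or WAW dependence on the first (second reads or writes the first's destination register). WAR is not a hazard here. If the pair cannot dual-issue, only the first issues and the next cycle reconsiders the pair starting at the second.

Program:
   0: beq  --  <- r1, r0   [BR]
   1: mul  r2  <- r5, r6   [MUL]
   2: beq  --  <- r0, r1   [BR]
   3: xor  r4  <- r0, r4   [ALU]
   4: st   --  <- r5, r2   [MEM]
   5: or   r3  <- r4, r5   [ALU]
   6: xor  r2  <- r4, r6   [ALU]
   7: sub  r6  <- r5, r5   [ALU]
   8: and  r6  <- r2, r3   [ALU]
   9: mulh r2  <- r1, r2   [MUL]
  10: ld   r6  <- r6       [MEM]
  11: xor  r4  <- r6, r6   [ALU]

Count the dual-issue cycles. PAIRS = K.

PAIRS = 4

0. beq @i0  | no-port BR/MUL
1. mul @i1  | no-port MUL/BR
2. beq;xor @i2/i3  | 2-wide
3. st;or @i4/i5  | 2-wide
4. xor;sub @i6/i7  | 2-wide
5. and;mulh @i8/i9  | 2-wide
6. ld @i10  | RAW r6
7. xor @i11  | tail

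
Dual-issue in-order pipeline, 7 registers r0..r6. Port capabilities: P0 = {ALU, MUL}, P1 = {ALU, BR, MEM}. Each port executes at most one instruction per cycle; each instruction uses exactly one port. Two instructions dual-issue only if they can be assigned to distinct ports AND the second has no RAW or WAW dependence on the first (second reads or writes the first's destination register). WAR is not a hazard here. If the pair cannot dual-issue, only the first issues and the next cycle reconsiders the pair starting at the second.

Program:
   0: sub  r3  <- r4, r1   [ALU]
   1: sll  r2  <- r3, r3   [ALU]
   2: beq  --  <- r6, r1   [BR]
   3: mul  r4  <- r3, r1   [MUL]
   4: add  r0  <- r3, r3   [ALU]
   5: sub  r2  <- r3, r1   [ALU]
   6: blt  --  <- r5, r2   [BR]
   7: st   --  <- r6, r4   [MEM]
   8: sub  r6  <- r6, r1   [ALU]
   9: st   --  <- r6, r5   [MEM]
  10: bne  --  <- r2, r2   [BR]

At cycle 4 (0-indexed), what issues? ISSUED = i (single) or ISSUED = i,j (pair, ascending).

c0: i0 sub  RAW r3
c1: i1+i2 sll/beq  pair
c2: i3+i4 mul/add  pair
c3: i5 sub  RAW r2
c4: i6 blt  no-port BR/MEM
c5: i7+i8 st/sub  pair
c6: i9 st  no-port MEM/BR
c7: i10 bne  tail

ISSUED = 6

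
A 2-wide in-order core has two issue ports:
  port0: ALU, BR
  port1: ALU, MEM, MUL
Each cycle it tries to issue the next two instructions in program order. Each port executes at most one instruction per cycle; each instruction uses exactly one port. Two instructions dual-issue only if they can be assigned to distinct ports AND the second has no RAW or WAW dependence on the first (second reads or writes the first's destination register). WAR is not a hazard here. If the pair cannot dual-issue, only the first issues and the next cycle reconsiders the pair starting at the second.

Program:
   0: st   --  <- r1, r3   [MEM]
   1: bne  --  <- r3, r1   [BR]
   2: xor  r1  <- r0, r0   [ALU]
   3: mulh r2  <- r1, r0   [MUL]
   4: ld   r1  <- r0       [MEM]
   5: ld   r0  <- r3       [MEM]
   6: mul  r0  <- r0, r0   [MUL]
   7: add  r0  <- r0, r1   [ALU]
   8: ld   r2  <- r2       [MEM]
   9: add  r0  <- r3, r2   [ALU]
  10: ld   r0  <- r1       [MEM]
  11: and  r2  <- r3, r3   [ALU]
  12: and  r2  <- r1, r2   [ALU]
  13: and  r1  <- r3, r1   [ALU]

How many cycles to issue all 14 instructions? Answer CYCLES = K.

0. st+bne @i0&i1  | 2-wide
1. xor @i2  | RAW r1
2. mulh @i3  | no-port MUL/MEM
3. ld @i4  | no-port MEM/MEM
4. ld @i5  | no-port MEM/MUL
5. mul @i6  | RAW+WAW r0
6. add+ld @i7&i8  | 2-wide
7. add @i9  | WAW r0
8. ld+and @i10&i11  | 2-wide
9. and+and @i12&i13  | 2-wide

CYCLES = 10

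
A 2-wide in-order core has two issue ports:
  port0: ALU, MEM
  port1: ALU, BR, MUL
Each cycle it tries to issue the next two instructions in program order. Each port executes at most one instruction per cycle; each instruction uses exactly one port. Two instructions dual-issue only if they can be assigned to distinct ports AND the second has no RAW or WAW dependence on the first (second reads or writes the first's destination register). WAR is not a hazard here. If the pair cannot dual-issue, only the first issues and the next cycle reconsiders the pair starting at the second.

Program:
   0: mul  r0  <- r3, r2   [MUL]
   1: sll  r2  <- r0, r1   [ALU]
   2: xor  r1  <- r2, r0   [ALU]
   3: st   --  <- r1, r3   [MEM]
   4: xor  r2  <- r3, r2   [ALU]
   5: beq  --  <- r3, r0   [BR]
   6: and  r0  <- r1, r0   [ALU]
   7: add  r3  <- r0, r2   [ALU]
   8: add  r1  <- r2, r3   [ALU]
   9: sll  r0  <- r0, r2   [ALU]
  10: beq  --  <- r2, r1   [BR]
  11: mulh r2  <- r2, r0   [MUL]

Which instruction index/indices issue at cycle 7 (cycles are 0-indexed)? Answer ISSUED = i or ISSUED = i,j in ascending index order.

  cy0 -> i0 (mul.MUL) RAW r0
  cy1 -> i1 (sll.ALU) RAW r2
  cy2 -> i2 (xor.ALU) RAW r1
  cy3 -> i3,i4 (st.MEM;xor.ALU) dual
  cy4 -> i5,i6 (beq.BR;and.ALU) dual
  cy5 -> i7 (add.ALU) RAW r3
  cy6 -> i8,i9 (add.ALU;sll.ALU) dual
  cy7 -> i10 (beq.BR) no-port BR/MUL
  cy8 -> i11 (mulh.MUL) tail

ISSUED = 10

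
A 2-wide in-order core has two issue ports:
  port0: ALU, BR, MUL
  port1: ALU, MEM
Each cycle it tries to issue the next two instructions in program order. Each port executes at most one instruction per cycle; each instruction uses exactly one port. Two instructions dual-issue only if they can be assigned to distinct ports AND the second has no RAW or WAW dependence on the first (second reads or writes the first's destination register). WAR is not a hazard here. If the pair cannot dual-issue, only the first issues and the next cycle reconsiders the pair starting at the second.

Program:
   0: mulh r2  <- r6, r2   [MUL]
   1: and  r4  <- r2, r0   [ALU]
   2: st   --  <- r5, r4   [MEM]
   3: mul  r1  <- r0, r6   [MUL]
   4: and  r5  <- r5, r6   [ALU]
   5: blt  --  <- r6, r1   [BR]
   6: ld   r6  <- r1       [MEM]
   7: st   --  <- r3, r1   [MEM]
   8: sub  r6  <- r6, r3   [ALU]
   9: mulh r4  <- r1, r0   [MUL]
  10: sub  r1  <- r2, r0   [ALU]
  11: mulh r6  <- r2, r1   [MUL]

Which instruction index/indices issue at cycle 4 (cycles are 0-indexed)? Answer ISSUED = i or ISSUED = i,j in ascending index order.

  cy0 -> i0 (mulh) RAW r2
  cy1 -> i1 (and) RAW r4
  cy2 -> i2&i3 (st;mul) dual
  cy3 -> i4&i5 (and;blt) dual
  cy4 -> i6 (ld) no-port MEM/MEM
  cy5 -> i7&i8 (st;sub) dual
  cy6 -> i9&i10 (mulh;sub) dual
  cy7 -> i11 (mulh) tail

ISSUED = 6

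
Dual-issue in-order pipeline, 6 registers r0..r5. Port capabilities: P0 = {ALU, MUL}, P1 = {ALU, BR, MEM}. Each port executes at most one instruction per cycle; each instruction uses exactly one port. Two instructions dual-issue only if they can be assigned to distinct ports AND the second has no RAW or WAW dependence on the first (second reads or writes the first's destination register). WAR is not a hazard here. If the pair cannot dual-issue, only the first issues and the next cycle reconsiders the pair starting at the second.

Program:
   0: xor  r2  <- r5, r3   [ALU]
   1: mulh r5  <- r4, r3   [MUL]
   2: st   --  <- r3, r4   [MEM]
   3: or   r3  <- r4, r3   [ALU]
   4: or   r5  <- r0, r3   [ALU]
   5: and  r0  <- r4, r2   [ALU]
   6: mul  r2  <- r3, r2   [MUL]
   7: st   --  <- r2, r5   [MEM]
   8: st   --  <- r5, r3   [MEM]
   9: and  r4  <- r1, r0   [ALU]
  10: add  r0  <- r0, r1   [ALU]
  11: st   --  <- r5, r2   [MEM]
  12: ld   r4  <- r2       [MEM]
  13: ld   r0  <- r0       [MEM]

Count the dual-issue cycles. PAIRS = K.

c0: i0&i1 xor/mulh  pair
c1: i2&i3 st/or  pair
c2: i4&i5 or/and  pair
c3: i6 mul  RAW r2
c4: i7 st  no-port MEM/MEM
c5: i8&i9 st/and  pair
c6: i10&i11 add/st  pair
c7: i12 ld  no-port MEM/MEM
c8: i13 ld  tail

PAIRS = 5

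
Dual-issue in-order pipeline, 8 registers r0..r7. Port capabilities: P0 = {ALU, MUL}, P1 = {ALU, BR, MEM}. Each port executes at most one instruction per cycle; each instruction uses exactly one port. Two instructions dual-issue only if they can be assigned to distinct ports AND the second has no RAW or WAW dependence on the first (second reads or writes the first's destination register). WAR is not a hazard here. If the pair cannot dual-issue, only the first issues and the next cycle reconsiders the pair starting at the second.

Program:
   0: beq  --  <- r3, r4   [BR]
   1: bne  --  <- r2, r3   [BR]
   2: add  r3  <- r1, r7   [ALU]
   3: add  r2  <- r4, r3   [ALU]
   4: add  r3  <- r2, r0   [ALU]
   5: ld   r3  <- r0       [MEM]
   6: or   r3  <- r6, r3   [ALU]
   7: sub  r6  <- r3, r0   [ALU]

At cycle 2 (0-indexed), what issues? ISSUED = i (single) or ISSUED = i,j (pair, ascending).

ISSUED = 3

#0 head=0: beq.BR i0 no-port BR/BR
#1 head=1: bne.BR/add.ALU i1/i2 pair
#2 head=3: add.ALU i3 RAW r2
#3 head=4: add.ALU i4 WAW r3
#4 head=5: ld.MEM i5 RAW+WAW r3
#5 head=6: or.ALU i6 RAW r3
#6 head=7: sub.ALU i7 tail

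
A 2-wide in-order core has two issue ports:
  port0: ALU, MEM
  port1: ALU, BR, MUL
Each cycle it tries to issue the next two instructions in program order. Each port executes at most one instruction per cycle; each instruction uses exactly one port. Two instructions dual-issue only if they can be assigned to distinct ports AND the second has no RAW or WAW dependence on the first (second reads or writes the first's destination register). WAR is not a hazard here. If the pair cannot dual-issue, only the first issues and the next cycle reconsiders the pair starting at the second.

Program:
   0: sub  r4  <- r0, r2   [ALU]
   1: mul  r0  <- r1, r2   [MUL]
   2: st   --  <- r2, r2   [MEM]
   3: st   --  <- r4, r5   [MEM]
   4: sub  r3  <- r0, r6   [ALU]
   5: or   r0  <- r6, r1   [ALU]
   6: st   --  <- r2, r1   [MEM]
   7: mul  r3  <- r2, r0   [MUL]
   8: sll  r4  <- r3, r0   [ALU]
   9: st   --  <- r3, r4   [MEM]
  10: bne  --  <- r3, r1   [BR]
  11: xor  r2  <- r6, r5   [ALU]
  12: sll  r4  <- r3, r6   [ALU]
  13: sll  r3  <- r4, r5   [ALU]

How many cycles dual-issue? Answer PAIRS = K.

[0] i0&i1  sub mul  -- pair
[1] i2  st  -- no-port MEM/MEM
[2] i3&i4  st sub  -- pair
[3] i5&i6  or st  -- pair
[4] i7  mul  -- RAW r3
[5] i8  sll  -- RAW r4
[6] i9&i10  st bne  -- pair
[7] i11&i12  xor sll  -- pair
[8] i13  sll  -- tail

PAIRS = 5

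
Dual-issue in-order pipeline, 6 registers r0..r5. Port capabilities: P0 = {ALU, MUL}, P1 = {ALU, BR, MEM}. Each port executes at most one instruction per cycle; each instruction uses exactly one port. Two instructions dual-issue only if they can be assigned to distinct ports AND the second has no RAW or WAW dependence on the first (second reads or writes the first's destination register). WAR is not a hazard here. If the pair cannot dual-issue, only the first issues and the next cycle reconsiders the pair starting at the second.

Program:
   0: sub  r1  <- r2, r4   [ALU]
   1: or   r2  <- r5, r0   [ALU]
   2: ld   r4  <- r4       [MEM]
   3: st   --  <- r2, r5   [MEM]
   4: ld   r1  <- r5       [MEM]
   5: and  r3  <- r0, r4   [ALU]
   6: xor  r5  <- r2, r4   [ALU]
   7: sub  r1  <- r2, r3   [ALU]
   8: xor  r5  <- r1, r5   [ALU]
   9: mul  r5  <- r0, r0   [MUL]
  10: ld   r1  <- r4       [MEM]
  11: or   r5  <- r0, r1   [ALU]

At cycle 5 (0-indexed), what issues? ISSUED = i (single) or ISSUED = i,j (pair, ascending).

  cy0 -> i0,i1 (sub.ALU or.ALU) dual
  cy1 -> i2 (ld.MEM) no-port MEM/MEM
  cy2 -> i3 (st.MEM) no-port MEM/MEM
  cy3 -> i4,i5 (ld.MEM and.ALU) dual
  cy4 -> i6,i7 (xor.ALU sub.ALU) dual
  cy5 -> i8 (xor.ALU) WAW r5
  cy6 -> i9,i10 (mul.MUL ld.MEM) dual
  cy7 -> i11 (or.ALU) tail

ISSUED = 8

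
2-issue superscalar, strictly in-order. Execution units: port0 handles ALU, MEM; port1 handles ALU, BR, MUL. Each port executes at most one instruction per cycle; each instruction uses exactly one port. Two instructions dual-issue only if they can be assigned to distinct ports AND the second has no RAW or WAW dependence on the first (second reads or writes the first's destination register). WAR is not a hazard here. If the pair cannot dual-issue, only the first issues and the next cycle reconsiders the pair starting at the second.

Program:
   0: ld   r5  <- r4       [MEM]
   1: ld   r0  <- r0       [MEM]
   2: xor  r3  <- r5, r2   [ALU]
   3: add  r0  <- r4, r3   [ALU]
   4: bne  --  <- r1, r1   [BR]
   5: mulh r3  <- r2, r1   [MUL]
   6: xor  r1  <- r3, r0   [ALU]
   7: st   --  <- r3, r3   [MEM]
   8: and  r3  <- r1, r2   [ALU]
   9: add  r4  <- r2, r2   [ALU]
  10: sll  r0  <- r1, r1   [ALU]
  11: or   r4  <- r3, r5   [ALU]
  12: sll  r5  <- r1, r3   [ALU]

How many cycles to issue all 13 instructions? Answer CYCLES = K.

CYCLES = 8

t=0 i0:ld ; no-port MEM/MEM
t=1 i1&i2:ld xor ; 2-wide
t=2 i3&i4:add bne ; 2-wide
t=3 i5:mulh ; RAW r3
t=4 i6&i7:xor st ; 2-wide
t=5 i8&i9:and add ; 2-wide
t=6 i10&i11:sll or ; 2-wide
t=7 i12:sll ; tail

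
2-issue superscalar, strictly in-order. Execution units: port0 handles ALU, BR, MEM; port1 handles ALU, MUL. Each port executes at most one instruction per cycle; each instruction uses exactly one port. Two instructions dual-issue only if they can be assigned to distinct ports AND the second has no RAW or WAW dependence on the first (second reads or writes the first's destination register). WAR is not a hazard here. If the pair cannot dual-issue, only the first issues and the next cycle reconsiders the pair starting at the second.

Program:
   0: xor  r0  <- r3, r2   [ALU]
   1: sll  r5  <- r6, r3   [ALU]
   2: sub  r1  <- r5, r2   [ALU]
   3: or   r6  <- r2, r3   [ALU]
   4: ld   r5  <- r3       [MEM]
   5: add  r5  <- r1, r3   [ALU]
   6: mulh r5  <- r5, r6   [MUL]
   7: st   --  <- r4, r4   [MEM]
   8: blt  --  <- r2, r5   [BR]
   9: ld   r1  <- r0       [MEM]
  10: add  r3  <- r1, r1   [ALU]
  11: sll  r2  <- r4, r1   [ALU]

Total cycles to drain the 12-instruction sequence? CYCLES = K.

CYCLES = 8

#0 head=0: xor.ALU+sll.ALU i0,i1 dual
#1 head=2: sub.ALU+or.ALU i2,i3 dual
#2 head=4: ld.MEM i4 WAW r5
#3 head=5: add.ALU i5 RAW+WAW r5
#4 head=6: mulh.MUL+st.MEM i6,i7 dual
#5 head=8: blt.BR i8 no-port BR/MEM
#6 head=9: ld.MEM i9 RAW r1
#7 head=10: add.ALU+sll.ALU i10,i11 dual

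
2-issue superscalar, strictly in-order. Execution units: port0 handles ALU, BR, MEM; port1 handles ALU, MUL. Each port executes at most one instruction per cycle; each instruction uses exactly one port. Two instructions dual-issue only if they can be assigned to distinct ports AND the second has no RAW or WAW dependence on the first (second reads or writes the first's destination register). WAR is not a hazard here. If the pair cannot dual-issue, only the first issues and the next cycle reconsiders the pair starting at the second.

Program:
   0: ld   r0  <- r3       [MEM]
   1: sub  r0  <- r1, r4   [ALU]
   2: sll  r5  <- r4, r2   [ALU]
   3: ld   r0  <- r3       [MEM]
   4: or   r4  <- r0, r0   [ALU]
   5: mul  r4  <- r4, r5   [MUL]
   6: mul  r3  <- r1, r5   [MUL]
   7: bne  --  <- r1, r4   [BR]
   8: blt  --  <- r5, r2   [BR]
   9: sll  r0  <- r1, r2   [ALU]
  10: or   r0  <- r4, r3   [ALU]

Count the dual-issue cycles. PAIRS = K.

PAIRS = 3

  cy0 -> i0 (ld) WAW r0
  cy1 -> i1+i2 (sub sll) dual
  cy2 -> i3 (ld) RAW r0
  cy3 -> i4 (or) RAW+WAW r4
  cy4 -> i5 (mul) no-port MUL/MUL
  cy5 -> i6+i7 (mul bne) dual
  cy6 -> i8+i9 (blt sll) dual
  cy7 -> i10 (or) tail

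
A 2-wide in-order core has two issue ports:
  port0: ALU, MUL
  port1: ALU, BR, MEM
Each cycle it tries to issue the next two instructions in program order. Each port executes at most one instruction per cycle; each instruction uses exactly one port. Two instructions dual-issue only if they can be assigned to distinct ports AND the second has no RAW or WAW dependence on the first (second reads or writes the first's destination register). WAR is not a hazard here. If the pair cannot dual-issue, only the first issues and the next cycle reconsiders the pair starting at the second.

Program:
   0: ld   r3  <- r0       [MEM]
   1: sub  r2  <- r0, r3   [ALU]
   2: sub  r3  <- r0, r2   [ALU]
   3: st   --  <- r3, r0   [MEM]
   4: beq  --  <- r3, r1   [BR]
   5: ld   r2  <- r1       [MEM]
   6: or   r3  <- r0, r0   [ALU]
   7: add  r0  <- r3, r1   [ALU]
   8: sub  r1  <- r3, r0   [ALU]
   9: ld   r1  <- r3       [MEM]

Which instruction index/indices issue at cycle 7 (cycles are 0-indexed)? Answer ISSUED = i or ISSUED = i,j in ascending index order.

ISSUED = 8

c0: i0 ld  RAW r3
c1: i1 sub  RAW r2
c2: i2 sub  RAW r3
c3: i3 st  no-port MEM/BR
c4: i4 beq  no-port BR/MEM
c5: i5&i6 ld/or  2-wide
c6: i7 add  RAW r0
c7: i8 sub  WAW r1
c8: i9 ld  tail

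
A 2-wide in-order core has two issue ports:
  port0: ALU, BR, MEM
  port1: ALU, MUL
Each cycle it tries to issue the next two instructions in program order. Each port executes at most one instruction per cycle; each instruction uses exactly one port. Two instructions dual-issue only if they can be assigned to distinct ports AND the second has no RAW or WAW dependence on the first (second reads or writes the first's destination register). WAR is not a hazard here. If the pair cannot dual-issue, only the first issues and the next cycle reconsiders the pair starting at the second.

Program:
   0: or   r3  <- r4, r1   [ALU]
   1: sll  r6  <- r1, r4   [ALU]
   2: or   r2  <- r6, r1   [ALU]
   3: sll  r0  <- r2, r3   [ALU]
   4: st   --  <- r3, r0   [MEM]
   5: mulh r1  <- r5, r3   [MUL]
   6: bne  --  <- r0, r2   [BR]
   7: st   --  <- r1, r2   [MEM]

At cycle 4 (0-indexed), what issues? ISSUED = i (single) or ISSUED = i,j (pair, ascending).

ISSUED = 6

0. or.ALU/sll.ALU @i0/i1  | dual
1. or.ALU @i2  | RAW r2
2. sll.ALU @i3  | RAW r0
3. st.MEM/mulh.MUL @i4/i5  | dual
4. bne.BR @i6  | no-port BR/MEM
5. st.MEM @i7  | tail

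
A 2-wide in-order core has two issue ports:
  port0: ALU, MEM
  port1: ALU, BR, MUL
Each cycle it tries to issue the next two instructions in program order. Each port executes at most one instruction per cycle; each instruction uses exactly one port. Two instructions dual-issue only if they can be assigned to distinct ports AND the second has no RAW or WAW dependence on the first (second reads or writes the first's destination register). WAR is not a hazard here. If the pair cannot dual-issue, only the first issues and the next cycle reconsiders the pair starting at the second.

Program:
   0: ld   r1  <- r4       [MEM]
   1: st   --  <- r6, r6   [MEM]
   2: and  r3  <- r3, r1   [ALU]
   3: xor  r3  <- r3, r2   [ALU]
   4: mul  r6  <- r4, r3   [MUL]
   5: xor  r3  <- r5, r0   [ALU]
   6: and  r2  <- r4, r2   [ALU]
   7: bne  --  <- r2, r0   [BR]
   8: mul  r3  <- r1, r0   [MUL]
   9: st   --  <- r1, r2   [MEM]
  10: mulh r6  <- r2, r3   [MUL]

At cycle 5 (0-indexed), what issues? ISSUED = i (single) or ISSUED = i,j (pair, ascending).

ISSUED = 7

  cy0 -> i0 (ld.MEM) no-port MEM/MEM
  cy1 -> i1/i2 (st.MEM and.ALU) dual
  cy2 -> i3 (xor.ALU) RAW r3
  cy3 -> i4/i5 (mul.MUL xor.ALU) dual
  cy4 -> i6 (and.ALU) RAW r2
  cy5 -> i7 (bne.BR) no-port BR/MUL
  cy6 -> i8/i9 (mul.MUL st.MEM) dual
  cy7 -> i10 (mulh.MUL) tail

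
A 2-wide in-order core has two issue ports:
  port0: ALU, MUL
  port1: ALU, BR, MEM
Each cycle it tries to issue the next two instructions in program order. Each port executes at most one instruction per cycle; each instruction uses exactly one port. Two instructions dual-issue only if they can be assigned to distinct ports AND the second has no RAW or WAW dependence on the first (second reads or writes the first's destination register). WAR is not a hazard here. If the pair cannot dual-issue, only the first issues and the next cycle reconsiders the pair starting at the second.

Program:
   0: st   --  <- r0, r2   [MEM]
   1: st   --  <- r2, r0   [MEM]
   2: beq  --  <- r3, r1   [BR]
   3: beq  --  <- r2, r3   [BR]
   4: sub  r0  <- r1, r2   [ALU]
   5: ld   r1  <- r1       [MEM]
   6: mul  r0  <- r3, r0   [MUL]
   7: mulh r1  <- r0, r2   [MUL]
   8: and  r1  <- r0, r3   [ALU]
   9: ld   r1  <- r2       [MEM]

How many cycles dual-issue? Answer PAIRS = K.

0. st.MEM @i0  | no-port MEM/MEM
1. st.MEM @i1  | no-port MEM/BR
2. beq.BR @i2  | no-port BR/BR
3. beq.BR;sub.ALU @i3/i4  | pair
4. ld.MEM;mul.MUL @i5/i6  | pair
5. mulh.MUL @i7  | WAW r1
6. and.ALU @i8  | WAW r1
7. ld.MEM @i9  | tail

PAIRS = 2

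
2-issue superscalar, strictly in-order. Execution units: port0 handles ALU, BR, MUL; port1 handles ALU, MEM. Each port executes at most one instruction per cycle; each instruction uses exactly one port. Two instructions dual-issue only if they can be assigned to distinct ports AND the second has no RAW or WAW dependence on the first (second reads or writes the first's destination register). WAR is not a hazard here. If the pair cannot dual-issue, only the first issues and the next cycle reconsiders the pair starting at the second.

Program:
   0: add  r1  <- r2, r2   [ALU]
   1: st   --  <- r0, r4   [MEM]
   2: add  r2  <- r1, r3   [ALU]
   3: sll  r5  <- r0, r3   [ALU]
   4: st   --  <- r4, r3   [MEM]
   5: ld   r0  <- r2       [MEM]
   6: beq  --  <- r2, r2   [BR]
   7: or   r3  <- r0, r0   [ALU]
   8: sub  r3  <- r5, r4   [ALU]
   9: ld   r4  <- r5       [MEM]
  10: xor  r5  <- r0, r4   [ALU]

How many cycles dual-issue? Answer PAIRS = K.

PAIRS = 4

0. add.ALU st.MEM @i0&i1  | 2-wide
1. add.ALU sll.ALU @i2&i3  | 2-wide
2. st.MEM @i4  | no-port MEM/MEM
3. ld.MEM beq.BR @i5&i6  | 2-wide
4. or.ALU @i7  | WAW r3
5. sub.ALU ld.MEM @i8&i9  | 2-wide
6. xor.ALU @i10  | tail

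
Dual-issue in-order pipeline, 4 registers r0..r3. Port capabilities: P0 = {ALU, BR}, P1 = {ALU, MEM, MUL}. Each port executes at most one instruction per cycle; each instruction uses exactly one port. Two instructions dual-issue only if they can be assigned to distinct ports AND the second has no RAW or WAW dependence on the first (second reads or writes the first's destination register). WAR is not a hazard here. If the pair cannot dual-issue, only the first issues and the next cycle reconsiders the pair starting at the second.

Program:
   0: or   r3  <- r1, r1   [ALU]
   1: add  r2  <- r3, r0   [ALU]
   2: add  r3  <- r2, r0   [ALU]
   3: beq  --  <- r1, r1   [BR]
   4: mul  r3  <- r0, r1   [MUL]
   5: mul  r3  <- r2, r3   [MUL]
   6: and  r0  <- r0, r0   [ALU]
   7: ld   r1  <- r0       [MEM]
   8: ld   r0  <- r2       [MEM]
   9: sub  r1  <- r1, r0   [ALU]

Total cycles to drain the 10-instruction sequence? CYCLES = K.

CYCLES = 8

c0: i0 or  RAW r3
c1: i1 add  RAW r2
c2: i2,i3 add beq  pair
c3: i4 mul  no-port MUL/MUL
c4: i5,i6 mul and  pair
c5: i7 ld  no-port MEM/MEM
c6: i8 ld  RAW r0
c7: i9 sub  tail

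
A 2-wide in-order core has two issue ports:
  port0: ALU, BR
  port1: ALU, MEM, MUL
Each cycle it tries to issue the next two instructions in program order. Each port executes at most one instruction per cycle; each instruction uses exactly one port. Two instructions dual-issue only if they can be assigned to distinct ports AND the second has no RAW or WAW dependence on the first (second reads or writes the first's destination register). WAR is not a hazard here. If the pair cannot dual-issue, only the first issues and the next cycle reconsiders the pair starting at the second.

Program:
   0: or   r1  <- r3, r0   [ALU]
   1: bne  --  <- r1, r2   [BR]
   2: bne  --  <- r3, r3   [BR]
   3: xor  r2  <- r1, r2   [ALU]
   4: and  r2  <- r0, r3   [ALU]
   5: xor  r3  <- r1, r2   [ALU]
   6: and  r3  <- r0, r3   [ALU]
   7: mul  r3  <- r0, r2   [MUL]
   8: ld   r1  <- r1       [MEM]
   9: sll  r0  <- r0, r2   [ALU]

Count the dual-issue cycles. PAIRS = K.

PAIRS = 2

  cy0 -> i0 (or) RAW r1
  cy1 -> i1 (bne) no-port BR/BR
  cy2 -> i2&i3 (bne xor) 2-wide
  cy3 -> i4 (and) RAW r2
  cy4 -> i5 (xor) RAW+WAW r3
  cy5 -> i6 (and) WAW r3
  cy6 -> i7 (mul) no-port MUL/MEM
  cy7 -> i8&i9 (ld sll) 2-wide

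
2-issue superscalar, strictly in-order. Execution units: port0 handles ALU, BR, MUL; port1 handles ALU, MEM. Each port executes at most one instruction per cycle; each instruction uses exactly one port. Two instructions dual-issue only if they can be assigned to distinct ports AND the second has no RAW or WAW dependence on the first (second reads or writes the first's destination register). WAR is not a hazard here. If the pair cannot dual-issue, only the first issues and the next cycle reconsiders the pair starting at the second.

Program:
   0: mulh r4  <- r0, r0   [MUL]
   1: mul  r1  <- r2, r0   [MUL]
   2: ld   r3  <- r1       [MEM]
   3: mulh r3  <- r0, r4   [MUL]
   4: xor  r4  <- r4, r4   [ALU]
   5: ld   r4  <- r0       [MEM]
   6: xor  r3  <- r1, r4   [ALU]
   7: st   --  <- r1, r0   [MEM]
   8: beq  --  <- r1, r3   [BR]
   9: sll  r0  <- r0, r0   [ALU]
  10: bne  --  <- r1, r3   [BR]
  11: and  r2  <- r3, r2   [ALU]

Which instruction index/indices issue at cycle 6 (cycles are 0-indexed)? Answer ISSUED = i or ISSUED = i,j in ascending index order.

ISSUED = 8,9

[0] i0  mulh  -- no-port MUL/MUL
[1] i1  mul  -- RAW r1
[2] i2  ld  -- WAW r3
[3] i3+i4  mulh xor  -- pair
[4] i5  ld  -- RAW r4
[5] i6+i7  xor st  -- pair
[6] i8+i9  beq sll  -- pair
[7] i10+i11  bne and  -- pair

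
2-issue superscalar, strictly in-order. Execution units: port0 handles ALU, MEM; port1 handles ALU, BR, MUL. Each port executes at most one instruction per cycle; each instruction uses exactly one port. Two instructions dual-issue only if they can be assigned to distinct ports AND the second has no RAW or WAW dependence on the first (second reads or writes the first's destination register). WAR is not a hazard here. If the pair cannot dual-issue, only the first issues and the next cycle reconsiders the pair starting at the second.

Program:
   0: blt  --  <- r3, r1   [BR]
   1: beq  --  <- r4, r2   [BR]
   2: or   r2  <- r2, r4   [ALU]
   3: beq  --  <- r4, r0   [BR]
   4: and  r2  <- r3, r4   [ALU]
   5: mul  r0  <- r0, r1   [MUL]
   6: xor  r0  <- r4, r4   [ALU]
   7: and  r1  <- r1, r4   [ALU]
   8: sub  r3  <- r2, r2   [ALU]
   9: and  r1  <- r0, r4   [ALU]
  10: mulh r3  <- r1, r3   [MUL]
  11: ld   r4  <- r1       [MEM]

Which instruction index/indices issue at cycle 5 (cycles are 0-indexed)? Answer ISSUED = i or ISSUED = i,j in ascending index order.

c0: i0 blt.BR  no-port BR/BR
c1: i1&i2 beq.BR or.ALU  dual
c2: i3&i4 beq.BR and.ALU  dual
c3: i5 mul.MUL  WAW r0
c4: i6&i7 xor.ALU and.ALU  dual
c5: i8&i9 sub.ALU and.ALU  dual
c6: i10&i11 mulh.MUL ld.MEM  dual

ISSUED = 8,9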